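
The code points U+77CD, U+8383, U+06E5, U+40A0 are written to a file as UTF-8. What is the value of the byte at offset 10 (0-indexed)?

U+77CD → 3-byte form E7 9F 8D at offsets 0–2.
U+8383 → 3-byte form E8 8E 83 at offsets 3–5.
U+06E5 → 2-byte form DB A5 at offsets 6–7.
U+40A0 → 3-byte form E4 82 A0 at offsets 8–10.
Offset 10 falls in char 4's range; it's byte 3 of E4 82 A0 = 0xA0.

0xA0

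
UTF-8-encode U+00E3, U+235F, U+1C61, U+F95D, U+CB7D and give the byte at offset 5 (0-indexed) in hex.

U+00E3 → 2-byte form C3 A3 at offsets 0–1.
U+235F → 3-byte form E2 8D 9F at offsets 2–4.
U+1C61 → 3-byte form E1 B1 A1 at offsets 5–7.
Offset 5 falls in char 3's range; it's byte 1 of E1 B1 A1 = 0xE1.

0xE1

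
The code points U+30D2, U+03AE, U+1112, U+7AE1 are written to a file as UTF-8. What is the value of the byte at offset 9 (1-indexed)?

1-indexed offset 9 is 0-indexed offset 8.
U+30D2 → 3-byte form E3 83 92 at offsets 0–2.
U+03AE → 2-byte form CE AE at offsets 3–4.
U+1112 → 3-byte form E1 84 92 at offsets 5–7.
U+7AE1 → 3-byte form E7 AB A1 at offsets 8–10.
Offset 8 falls in char 4's range; it's byte 1 of E7 AB A1 = 0xE7.

0xE7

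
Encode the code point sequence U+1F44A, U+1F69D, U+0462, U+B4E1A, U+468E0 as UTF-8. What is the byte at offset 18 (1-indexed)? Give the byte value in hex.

0xA0

1-indexed offset 18 is 0-indexed offset 17.
U+1F44A → 4-byte form F0 9F 91 8A at offsets 0–3.
U+1F69D → 4-byte form F0 9F 9A 9D at offsets 4–7.
U+0462 → 2-byte form D1 A2 at offsets 8–9.
U+B4E1A → 4-byte form F2 B4 B8 9A at offsets 10–13.
U+468E0 → 4-byte form F1 86 A3 A0 at offsets 14–17.
Offset 17 falls in char 5's range; it's byte 4 of F1 86 A3 A0 = 0xA0.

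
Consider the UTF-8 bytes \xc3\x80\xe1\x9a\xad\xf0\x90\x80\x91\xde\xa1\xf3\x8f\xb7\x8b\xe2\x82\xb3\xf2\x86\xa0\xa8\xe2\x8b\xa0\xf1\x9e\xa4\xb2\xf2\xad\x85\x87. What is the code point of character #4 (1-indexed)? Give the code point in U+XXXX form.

Offset 0: leading byte 0xC3 = 11000011 → 2-byte char #1 = C3 80.
Offset 2: leading byte 0xE1 = 11100001 → 3-byte char #2 = E1 9A AD.
Offset 5: leading byte 0xF0 = 11110000 → 4-byte char #3 = F0 90 80 91.
Offset 9: leading byte 0xDE = 11011110 → 2-byte char #4 = DE A1.
Leading byte 0xDE = 11011110 matches 110xxxxx → 2-byte sequence.
Byte 1: 0xDE = 11011110, payload 11110 (5 bits).
Byte 2: 0xA1 = 10100001 (10xxxxxx ✓), payload 100001.
Concatenate: 11110100001 = 0x7A1 (11 bits → U+07A1).

U+07A1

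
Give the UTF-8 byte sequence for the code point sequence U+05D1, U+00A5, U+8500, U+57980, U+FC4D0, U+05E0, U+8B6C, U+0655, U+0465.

D7 91 C2 A5 E8 94 80 F1 97 A6 80 F3 BC 93 90 D7 A0 E8 AD AC D9 95 D1 A5

U+05D1: 2-byte form → D7 91.
U+00A5: 2-byte form → C2 A5.
U+8500: 3-byte form → E8 94 80.
U+57980: 4-byte form → F1 97 A6 80.
U+FC4D0: 4-byte form → F3 BC 93 90.
U+05E0: 2-byte form → D7 A0.
U+8B6C: 3-byte form → E8 AD AC.
U+0655: 2-byte form → D9 95.
U+0465: 2-byte form → D1 A5.
Concatenated (24 bytes): D7 91 C2 A5 E8 94 80 F1 97 A6 80 F3 BC 93 90 D7 A0 E8 AD AC D9 95 D1 A5.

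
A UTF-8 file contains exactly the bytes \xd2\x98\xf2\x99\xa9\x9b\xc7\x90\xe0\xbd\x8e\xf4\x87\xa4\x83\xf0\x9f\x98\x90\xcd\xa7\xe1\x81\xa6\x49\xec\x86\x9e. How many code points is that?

Byte at offset 0: 0xD2 = 11010010 → 2-byte char (#1). Advance 2.
Byte at offset 2: 0xF2 = 11110010 → 4-byte char (#2). Advance 4.
Byte at offset 6: 0xC7 = 11000111 → 2-byte char (#3). Advance 2.
Byte at offset 8: 0xE0 = 11100000 → 3-byte char (#4). Advance 3.
Byte at offset 11: 0xF4 = 11110100 → 4-byte char (#5). Advance 4.
Byte at offset 15: 0xF0 = 11110000 → 4-byte char (#6). Advance 4.
Byte at offset 19: 0xCD = 11001101 → 2-byte char (#7). Advance 2.
Byte at offset 21: 0xE1 = 11100001 → 3-byte char (#8). Advance 3.
Byte at offset 24: 0x49 = 01001001 → 1-byte char (#9). Advance 1.
Byte at offset 25: 0xEC = 11101100 → 3-byte char (#10). Advance 3.
Reached end at offset 28 after 10 code points.

10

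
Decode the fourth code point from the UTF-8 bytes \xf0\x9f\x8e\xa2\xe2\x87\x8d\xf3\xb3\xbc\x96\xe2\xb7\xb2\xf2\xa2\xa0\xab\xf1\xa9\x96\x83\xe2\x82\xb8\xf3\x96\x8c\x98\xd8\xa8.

U+2DF2

Offset 0: leading byte 0xF0 = 11110000 → 4-byte char #1 = F0 9F 8E A2.
Offset 4: leading byte 0xE2 = 11100010 → 3-byte char #2 = E2 87 8D.
Offset 7: leading byte 0xF3 = 11110011 → 4-byte char #3 = F3 B3 BC 96.
Offset 11: leading byte 0xE2 = 11100010 → 3-byte char #4 = E2 B7 B2.
Leading byte 0xE2 = 11100010 matches 1110xxxx → 3-byte sequence.
Byte 1: 0xE2 = 11100010, payload 0010 (4 bits).
Byte 2: 0xB7 = 10110111 (10xxxxxx ✓), payload 110111.
Byte 3: 0xB2 = 10110010 (10xxxxxx ✓), payload 110010.
Concatenate: 0010110111110010 = 0x2DF2 (16 bits → U+2DF2).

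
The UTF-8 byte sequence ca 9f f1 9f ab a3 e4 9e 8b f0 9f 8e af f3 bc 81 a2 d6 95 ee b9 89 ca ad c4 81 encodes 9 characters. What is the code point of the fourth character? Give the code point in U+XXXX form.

Offset 0: leading byte 0xCA = 11001010 → 2-byte char #1 = CA 9F.
Offset 2: leading byte 0xF1 = 11110001 → 4-byte char #2 = F1 9F AB A3.
Offset 6: leading byte 0xE4 = 11100100 → 3-byte char #3 = E4 9E 8B.
Offset 9: leading byte 0xF0 = 11110000 → 4-byte char #4 = F0 9F 8E AF.
Leading byte 0xF0 = 11110000 matches 11110xxx → 4-byte sequence.
Byte 1: 0xF0 = 11110000, payload 000 (3 bits).
Byte 2: 0x9F = 10011111 (10xxxxxx ✓), payload 011111.
Byte 3: 0x8E = 10001110 (10xxxxxx ✓), payload 001110.
Byte 4: 0xAF = 10101111 (10xxxxxx ✓), payload 101111.
Concatenate: 000011111001110101111 = 0x1F3AF (21 bits → U+1F3AF).

U+1F3AF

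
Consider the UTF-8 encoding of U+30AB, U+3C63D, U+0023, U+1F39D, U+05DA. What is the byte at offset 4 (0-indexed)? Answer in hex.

0xBC

U+30AB → 3-byte form E3 82 AB at offsets 0–2.
U+3C63D → 4-byte form F0 BC 98 BD at offsets 3–6.
Offset 4 falls in char 2's range; it's byte 2 of F0 BC 98 BD = 0xBC.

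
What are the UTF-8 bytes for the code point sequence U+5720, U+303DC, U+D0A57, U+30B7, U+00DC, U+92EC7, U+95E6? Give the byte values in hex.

E5 9C A0 F0 B0 8F 9C F3 90 A9 97 E3 82 B7 C3 9C F2 92 BB 87 E9 97 A6

U+5720: 3-byte form → E5 9C A0.
U+303DC: 4-byte form → F0 B0 8F 9C.
U+D0A57: 4-byte form → F3 90 A9 97.
U+30B7: 3-byte form → E3 82 B7.
U+00DC: 2-byte form → C3 9C.
U+92EC7: 4-byte form → F2 92 BB 87.
U+95E6: 3-byte form → E9 97 A6.
Concatenated (23 bytes): E5 9C A0 F0 B0 8F 9C F3 90 A9 97 E3 82 B7 C3 9C F2 92 BB 87 E9 97 A6.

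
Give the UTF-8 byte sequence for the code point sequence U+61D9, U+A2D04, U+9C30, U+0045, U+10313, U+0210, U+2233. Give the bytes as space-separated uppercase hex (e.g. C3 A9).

E6 87 99 F2 A2 B4 84 E9 B0 B0 45 F0 90 8C 93 C8 90 E2 88 B3

U+61D9: 3-byte form → E6 87 99.
U+A2D04: 4-byte form → F2 A2 B4 84.
U+9C30: 3-byte form → E9 B0 B0.
U+0045: 1-byte form → 45.
U+10313: 4-byte form → F0 90 8C 93.
U+0210: 2-byte form → C8 90.
U+2233: 3-byte form → E2 88 B3.
Concatenated (20 bytes): E6 87 99 F2 A2 B4 84 E9 B0 B0 45 F0 90 8C 93 C8 90 E2 88 B3.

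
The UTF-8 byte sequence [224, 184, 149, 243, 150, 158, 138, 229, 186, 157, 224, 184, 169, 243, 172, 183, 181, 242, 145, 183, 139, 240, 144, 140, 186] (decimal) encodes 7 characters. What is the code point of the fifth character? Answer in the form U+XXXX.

U+ECDF5

Offset 0: leading byte 0xE0 = 11100000 → 3-byte char #1 = E0 B8 95.
Offset 3: leading byte 0xF3 = 11110011 → 4-byte char #2 = F3 96 9E 8A.
Offset 7: leading byte 0xE5 = 11100101 → 3-byte char #3 = E5 BA 9D.
Offset 10: leading byte 0xE0 = 11100000 → 3-byte char #4 = E0 B8 A9.
Offset 13: leading byte 0xF3 = 11110011 → 4-byte char #5 = F3 AC B7 B5.
Leading byte 0xF3 = 11110011 matches 11110xxx → 4-byte sequence.
Byte 1: 0xF3 = 11110011, payload 011 (3 bits).
Byte 2: 0xAC = 10101100 (10xxxxxx ✓), payload 101100.
Byte 3: 0xB7 = 10110111 (10xxxxxx ✓), payload 110111.
Byte 4: 0xB5 = 10110101 (10xxxxxx ✓), payload 110101.
Concatenate: 011101100110111110101 = 0xECDF5 (21 bits → U+ECDF5).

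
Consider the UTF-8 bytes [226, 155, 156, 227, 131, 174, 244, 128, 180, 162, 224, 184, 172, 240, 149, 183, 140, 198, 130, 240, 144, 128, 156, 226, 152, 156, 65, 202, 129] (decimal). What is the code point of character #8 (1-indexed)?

Offset 0: leading byte 0xE2 = 11100010 → 3-byte char #1 = E2 9B 9C.
Offset 3: leading byte 0xE3 = 11100011 → 3-byte char #2 = E3 83 AE.
Offset 6: leading byte 0xF4 = 11110100 → 4-byte char #3 = F4 80 B4 A2.
Offset 10: leading byte 0xE0 = 11100000 → 3-byte char #4 = E0 B8 AC.
Offset 13: leading byte 0xF0 = 11110000 → 4-byte char #5 = F0 95 B7 8C.
Offset 17: leading byte 0xC6 = 11000110 → 2-byte char #6 = C6 82.
Offset 19: leading byte 0xF0 = 11110000 → 4-byte char #7 = F0 90 80 9C.
Offset 23: leading byte 0xE2 = 11100010 → 3-byte char #8 = E2 98 9C.
Leading byte 0xE2 = 11100010 matches 1110xxxx → 3-byte sequence.
Byte 1: 0xE2 = 11100010, payload 0010 (4 bits).
Byte 2: 0x98 = 10011000 (10xxxxxx ✓), payload 011000.
Byte 3: 0x9C = 10011100 (10xxxxxx ✓), payload 011100.
Concatenate: 0010011000011100 = 0x261C (16 bits → U+261C).

U+261C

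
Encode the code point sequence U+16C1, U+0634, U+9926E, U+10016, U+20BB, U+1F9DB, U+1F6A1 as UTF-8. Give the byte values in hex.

E1 9B 81 D8 B4 F2 99 89 AE F0 90 80 96 E2 82 BB F0 9F A7 9B F0 9F 9A A1

U+16C1: 3-byte form → E1 9B 81.
U+0634: 2-byte form → D8 B4.
U+9926E: 4-byte form → F2 99 89 AE.
U+10016: 4-byte form → F0 90 80 96.
U+20BB: 3-byte form → E2 82 BB.
U+1F9DB: 4-byte form → F0 9F A7 9B.
U+1F6A1: 4-byte form → F0 9F 9A A1.
Concatenated (24 bytes): E1 9B 81 D8 B4 F2 99 89 AE F0 90 80 96 E2 82 BB F0 9F A7 9B F0 9F 9A A1.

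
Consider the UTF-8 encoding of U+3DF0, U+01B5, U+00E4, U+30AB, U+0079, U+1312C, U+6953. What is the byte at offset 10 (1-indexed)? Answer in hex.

1-indexed offset 10 is 0-indexed offset 9.
U+3DF0 → 3-byte form E3 B7 B0 at offsets 0–2.
U+01B5 → 2-byte form C6 B5 at offsets 3–4.
U+00E4 → 2-byte form C3 A4 at offsets 5–6.
U+30AB → 3-byte form E3 82 AB at offsets 7–9.
Offset 9 falls in char 4's range; it's byte 3 of E3 82 AB = 0xAB.

0xAB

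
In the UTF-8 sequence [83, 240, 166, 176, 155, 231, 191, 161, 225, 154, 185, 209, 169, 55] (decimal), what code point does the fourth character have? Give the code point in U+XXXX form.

Offset 0: leading byte 0x53 = 01010011 → 1-byte char #1 = 53.
Offset 1: leading byte 0xF0 = 11110000 → 4-byte char #2 = F0 A6 B0 9B.
Offset 5: leading byte 0xE7 = 11100111 → 3-byte char #3 = E7 BF A1.
Offset 8: leading byte 0xE1 = 11100001 → 3-byte char #4 = E1 9A B9.
Leading byte 0xE1 = 11100001 matches 1110xxxx → 3-byte sequence.
Byte 1: 0xE1 = 11100001, payload 0001 (4 bits).
Byte 2: 0x9A = 10011010 (10xxxxxx ✓), payload 011010.
Byte 3: 0xB9 = 10111001 (10xxxxxx ✓), payload 111001.
Concatenate: 0001011010111001 = 0x16B9 (16 bits → U+16B9).

U+16B9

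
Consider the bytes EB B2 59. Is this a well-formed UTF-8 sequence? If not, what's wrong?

invalid (non-continuation byte where continuation expected)

Leading byte 0xEB = 11101011 → 3-byte form.
Byte 3 is 0x59 = 01011001, which is not 10xxxxxx — expected a continuation byte.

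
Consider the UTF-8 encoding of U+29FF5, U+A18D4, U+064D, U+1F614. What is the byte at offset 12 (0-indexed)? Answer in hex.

U+29FF5 → 4-byte form F0 A9 BF B5 at offsets 0–3.
U+A18D4 → 4-byte form F2 A1 A3 94 at offsets 4–7.
U+064D → 2-byte form D9 8D at offsets 8–9.
U+1F614 → 4-byte form F0 9F 98 94 at offsets 10–13.
Offset 12 falls in char 4's range; it's byte 3 of F0 9F 98 94 = 0x98.

0x98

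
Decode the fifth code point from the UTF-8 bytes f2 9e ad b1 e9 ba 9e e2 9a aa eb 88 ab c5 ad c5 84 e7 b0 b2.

Offset 0: leading byte 0xF2 = 11110010 → 4-byte char #1 = F2 9E AD B1.
Offset 4: leading byte 0xE9 = 11101001 → 3-byte char #2 = E9 BA 9E.
Offset 7: leading byte 0xE2 = 11100010 → 3-byte char #3 = E2 9A AA.
Offset 10: leading byte 0xEB = 11101011 → 3-byte char #4 = EB 88 AB.
Offset 13: leading byte 0xC5 = 11000101 → 2-byte char #5 = C5 AD.
Leading byte 0xC5 = 11000101 matches 110xxxxx → 2-byte sequence.
Byte 1: 0xC5 = 11000101, payload 00101 (5 bits).
Byte 2: 0xAD = 10101101 (10xxxxxx ✓), payload 101101.
Concatenate: 00101101101 = 0x16D (11 bits → U+016D).

U+016D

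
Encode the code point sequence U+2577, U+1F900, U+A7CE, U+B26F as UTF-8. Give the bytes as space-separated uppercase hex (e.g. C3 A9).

E2 95 B7 F0 9F A4 80 EA 9F 8E EB 89 AF

U+2577: 3-byte form → E2 95 B7.
U+1F900: 4-byte form → F0 9F A4 80.
U+A7CE: 3-byte form → EA 9F 8E.
U+B26F: 3-byte form → EB 89 AF.
Concatenated (13 bytes): E2 95 B7 F0 9F A4 80 EA 9F 8E EB 89 AF.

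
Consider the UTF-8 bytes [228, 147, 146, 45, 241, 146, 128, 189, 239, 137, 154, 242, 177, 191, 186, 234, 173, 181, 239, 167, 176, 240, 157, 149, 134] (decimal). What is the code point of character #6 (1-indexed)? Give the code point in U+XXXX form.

Offset 0: leading byte 0xE4 = 11100100 → 3-byte char #1 = E4 93 92.
Offset 3: leading byte 0x2D = 00101101 → 1-byte char #2 = 2D.
Offset 4: leading byte 0xF1 = 11110001 → 4-byte char #3 = F1 92 80 BD.
Offset 8: leading byte 0xEF = 11101111 → 3-byte char #4 = EF 89 9A.
Offset 11: leading byte 0xF2 = 11110010 → 4-byte char #5 = F2 B1 BF BA.
Offset 15: leading byte 0xEA = 11101010 → 3-byte char #6 = EA AD B5.
Leading byte 0xEA = 11101010 matches 1110xxxx → 3-byte sequence.
Byte 1: 0xEA = 11101010, payload 1010 (4 bits).
Byte 2: 0xAD = 10101101 (10xxxxxx ✓), payload 101101.
Byte 3: 0xB5 = 10110101 (10xxxxxx ✓), payload 110101.
Concatenate: 1010101101110101 = 0xAB75 (16 bits → U+AB75).

U+AB75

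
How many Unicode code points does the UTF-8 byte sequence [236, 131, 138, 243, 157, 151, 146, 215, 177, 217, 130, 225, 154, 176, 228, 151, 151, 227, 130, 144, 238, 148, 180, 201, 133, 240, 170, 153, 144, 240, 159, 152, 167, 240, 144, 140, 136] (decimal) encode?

12

Byte at offset 0: 0xEC = 11101100 → 3-byte char (#1). Advance 3.
Byte at offset 3: 0xF3 = 11110011 → 4-byte char (#2). Advance 4.
Byte at offset 7: 0xD7 = 11010111 → 2-byte char (#3). Advance 2.
Byte at offset 9: 0xD9 = 11011001 → 2-byte char (#4). Advance 2.
Byte at offset 11: 0xE1 = 11100001 → 3-byte char (#5). Advance 3.
Byte at offset 14: 0xE4 = 11100100 → 3-byte char (#6). Advance 3.
Byte at offset 17: 0xE3 = 11100011 → 3-byte char (#7). Advance 3.
Byte at offset 20: 0xEE = 11101110 → 3-byte char (#8). Advance 3.
Byte at offset 23: 0xC9 = 11001001 → 2-byte char (#9). Advance 2.
Byte at offset 25: 0xF0 = 11110000 → 4-byte char (#10). Advance 4.
Byte at offset 29: 0xF0 = 11110000 → 4-byte char (#11). Advance 4.
Byte at offset 33: 0xF0 = 11110000 → 4-byte char (#12). Advance 4.
Reached end at offset 37 after 12 code points.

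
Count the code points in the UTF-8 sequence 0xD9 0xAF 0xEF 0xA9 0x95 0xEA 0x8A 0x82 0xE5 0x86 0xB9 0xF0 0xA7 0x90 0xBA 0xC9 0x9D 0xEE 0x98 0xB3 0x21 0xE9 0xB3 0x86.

Byte at offset 0: 0xD9 = 11011001 → 2-byte char (#1). Advance 2.
Byte at offset 2: 0xEF = 11101111 → 3-byte char (#2). Advance 3.
Byte at offset 5: 0xEA = 11101010 → 3-byte char (#3). Advance 3.
Byte at offset 8: 0xE5 = 11100101 → 3-byte char (#4). Advance 3.
Byte at offset 11: 0xF0 = 11110000 → 4-byte char (#5). Advance 4.
Byte at offset 15: 0xC9 = 11001001 → 2-byte char (#6). Advance 2.
Byte at offset 17: 0xEE = 11101110 → 3-byte char (#7). Advance 3.
Byte at offset 20: 0x21 = 00100001 → 1-byte char (#8). Advance 1.
Byte at offset 21: 0xE9 = 11101001 → 3-byte char (#9). Advance 3.
Reached end at offset 24 after 9 code points.

9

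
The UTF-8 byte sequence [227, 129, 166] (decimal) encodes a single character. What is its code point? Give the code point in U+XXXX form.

U+3066

Leading byte 0xE3 = 11100011 matches 1110xxxx → 3-byte sequence.
Byte 1: 0xE3 = 11100011, payload 0011 (4 bits).
Byte 2: 0x81 = 10000001 (10xxxxxx ✓), payload 000001.
Byte 3: 0xA6 = 10100110 (10xxxxxx ✓), payload 100110.
Concatenate: 0011000001100110 = 0x3066 (16 bits → U+3066).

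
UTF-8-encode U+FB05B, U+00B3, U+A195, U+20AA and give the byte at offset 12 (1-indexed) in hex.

0xAA

1-indexed offset 12 is 0-indexed offset 11.
U+FB05B → 4-byte form F3 BB 81 9B at offsets 0–3.
U+00B3 → 2-byte form C2 B3 at offsets 4–5.
U+A195 → 3-byte form EA 86 95 at offsets 6–8.
U+20AA → 3-byte form E2 82 AA at offsets 9–11.
Offset 11 falls in char 4's range; it's byte 3 of E2 82 AA = 0xAA.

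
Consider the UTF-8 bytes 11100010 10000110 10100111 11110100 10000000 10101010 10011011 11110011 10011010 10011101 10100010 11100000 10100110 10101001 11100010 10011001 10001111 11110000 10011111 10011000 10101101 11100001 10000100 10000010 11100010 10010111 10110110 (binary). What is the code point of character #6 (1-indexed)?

U+1F62D

Offset 0: leading byte 0xE2 = 11100010 → 3-byte char #1 = E2 86 A7.
Offset 3: leading byte 0xF4 = 11110100 → 4-byte char #2 = F4 80 AA 9B.
Offset 7: leading byte 0xF3 = 11110011 → 4-byte char #3 = F3 9A 9D A2.
Offset 11: leading byte 0xE0 = 11100000 → 3-byte char #4 = E0 A6 A9.
Offset 14: leading byte 0xE2 = 11100010 → 3-byte char #5 = E2 99 8F.
Offset 17: leading byte 0xF0 = 11110000 → 4-byte char #6 = F0 9F 98 AD.
Leading byte 0xF0 = 11110000 matches 11110xxx → 4-byte sequence.
Byte 1: 0xF0 = 11110000, payload 000 (3 bits).
Byte 2: 0x9F = 10011111 (10xxxxxx ✓), payload 011111.
Byte 3: 0x98 = 10011000 (10xxxxxx ✓), payload 011000.
Byte 4: 0xAD = 10101101 (10xxxxxx ✓), payload 101101.
Concatenate: 000011111011000101101 = 0x1F62D (21 bits → U+1F62D).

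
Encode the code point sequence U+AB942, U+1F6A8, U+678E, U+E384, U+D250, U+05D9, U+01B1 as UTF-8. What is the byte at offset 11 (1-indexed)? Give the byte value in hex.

0x8E

1-indexed offset 11 is 0-indexed offset 10.
U+AB942 → 4-byte form F2 AB A5 82 at offsets 0–3.
U+1F6A8 → 4-byte form F0 9F 9A A8 at offsets 4–7.
U+678E → 3-byte form E6 9E 8E at offsets 8–10.
Offset 10 falls in char 3's range; it's byte 3 of E6 9E 8E = 0x8E.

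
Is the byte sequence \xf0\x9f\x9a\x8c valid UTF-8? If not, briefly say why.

Leading byte 0xF0 = 11110000 → 4-byte form.
Continuation bytes 0x9F=10011111, 0x9A=10011010, 0x8C=10001100 all match 10xxxxxx.
Decoded value 0x1F68C is ≥ 0x10000 (shortest form) and not a surrogate.

valid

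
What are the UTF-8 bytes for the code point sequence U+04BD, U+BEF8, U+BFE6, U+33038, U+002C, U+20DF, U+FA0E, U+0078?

D2 BD EB BB B8 EB BF A6 F0 B3 80 B8 2C E2 83 9F EF A8 8E 78

U+04BD: 2-byte form → D2 BD.
U+BEF8: 3-byte form → EB BB B8.
U+BFE6: 3-byte form → EB BF A6.
U+33038: 4-byte form → F0 B3 80 B8.
U+002C: 1-byte form → 2C.
U+20DF: 3-byte form → E2 83 9F.
U+FA0E: 3-byte form → EF A8 8E.
U+0078: 1-byte form → 78.
Concatenated (20 bytes): D2 BD EB BB B8 EB BF A6 F0 B3 80 B8 2C E2 83 9F EF A8 8E 78.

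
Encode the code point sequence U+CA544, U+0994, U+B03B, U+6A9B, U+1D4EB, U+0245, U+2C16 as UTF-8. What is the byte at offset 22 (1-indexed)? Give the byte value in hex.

0x96

1-indexed offset 22 is 0-indexed offset 21.
U+CA544 → 4-byte form F3 8A 95 84 at offsets 0–3.
U+0994 → 3-byte form E0 A6 94 at offsets 4–6.
U+B03B → 3-byte form EB 80 BB at offsets 7–9.
U+6A9B → 3-byte form E6 AA 9B at offsets 10–12.
U+1D4EB → 4-byte form F0 9D 93 AB at offsets 13–16.
U+0245 → 2-byte form C9 85 at offsets 17–18.
U+2C16 → 3-byte form E2 B0 96 at offsets 19–21.
Offset 21 falls in char 7's range; it's byte 3 of E2 B0 96 = 0x96.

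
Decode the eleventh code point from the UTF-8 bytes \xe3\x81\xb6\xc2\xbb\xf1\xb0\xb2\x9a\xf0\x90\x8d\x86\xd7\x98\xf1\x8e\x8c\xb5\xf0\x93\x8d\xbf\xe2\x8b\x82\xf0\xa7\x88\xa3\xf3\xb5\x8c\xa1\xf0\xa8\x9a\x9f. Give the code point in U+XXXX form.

U+2869F

Offset 0: leading byte 0xE3 = 11100011 → 3-byte char #1 = E3 81 B6.
Offset 3: leading byte 0xC2 = 11000010 → 2-byte char #2 = C2 BB.
Offset 5: leading byte 0xF1 = 11110001 → 4-byte char #3 = F1 B0 B2 9A.
Offset 9: leading byte 0xF0 = 11110000 → 4-byte char #4 = F0 90 8D 86.
Offset 13: leading byte 0xD7 = 11010111 → 2-byte char #5 = D7 98.
Offset 15: leading byte 0xF1 = 11110001 → 4-byte char #6 = F1 8E 8C B5.
Offset 19: leading byte 0xF0 = 11110000 → 4-byte char #7 = F0 93 8D BF.
Offset 23: leading byte 0xE2 = 11100010 → 3-byte char #8 = E2 8B 82.
Offset 26: leading byte 0xF0 = 11110000 → 4-byte char #9 = F0 A7 88 A3.
Offset 30: leading byte 0xF3 = 11110011 → 4-byte char #10 = F3 B5 8C A1.
Offset 34: leading byte 0xF0 = 11110000 → 4-byte char #11 = F0 A8 9A 9F.
Leading byte 0xF0 = 11110000 matches 11110xxx → 4-byte sequence.
Byte 1: 0xF0 = 11110000, payload 000 (3 bits).
Byte 2: 0xA8 = 10101000 (10xxxxxx ✓), payload 101000.
Byte 3: 0x9A = 10011010 (10xxxxxx ✓), payload 011010.
Byte 4: 0x9F = 10011111 (10xxxxxx ✓), payload 011111.
Concatenate: 000101000011010011111 = 0x2869F (21 bits → U+2869F).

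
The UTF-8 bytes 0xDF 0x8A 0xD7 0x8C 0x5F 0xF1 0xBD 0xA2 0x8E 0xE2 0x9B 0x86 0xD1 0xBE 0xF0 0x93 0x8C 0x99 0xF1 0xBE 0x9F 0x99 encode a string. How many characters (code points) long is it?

8

Byte at offset 0: 0xDF = 11011111 → 2-byte char (#1). Advance 2.
Byte at offset 2: 0xD7 = 11010111 → 2-byte char (#2). Advance 2.
Byte at offset 4: 0x5F = 01011111 → 1-byte char (#3). Advance 1.
Byte at offset 5: 0xF1 = 11110001 → 4-byte char (#4). Advance 4.
Byte at offset 9: 0xE2 = 11100010 → 3-byte char (#5). Advance 3.
Byte at offset 12: 0xD1 = 11010001 → 2-byte char (#6). Advance 2.
Byte at offset 14: 0xF0 = 11110000 → 4-byte char (#7). Advance 4.
Byte at offset 18: 0xF1 = 11110001 → 4-byte char (#8). Advance 4.
Reached end at offset 22 after 8 code points.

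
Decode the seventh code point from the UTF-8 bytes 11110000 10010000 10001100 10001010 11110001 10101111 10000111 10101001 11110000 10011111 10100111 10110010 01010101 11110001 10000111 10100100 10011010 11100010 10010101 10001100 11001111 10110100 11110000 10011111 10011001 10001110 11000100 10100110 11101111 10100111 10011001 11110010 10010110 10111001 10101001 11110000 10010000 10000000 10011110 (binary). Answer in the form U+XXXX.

U+03F4

Offset 0: leading byte 0xF0 = 11110000 → 4-byte char #1 = F0 90 8C 8A.
Offset 4: leading byte 0xF1 = 11110001 → 4-byte char #2 = F1 AF 87 A9.
Offset 8: leading byte 0xF0 = 11110000 → 4-byte char #3 = F0 9F A7 B2.
Offset 12: leading byte 0x55 = 01010101 → 1-byte char #4 = 55.
Offset 13: leading byte 0xF1 = 11110001 → 4-byte char #5 = F1 87 A4 9A.
Offset 17: leading byte 0xE2 = 11100010 → 3-byte char #6 = E2 95 8C.
Offset 20: leading byte 0xCF = 11001111 → 2-byte char #7 = CF B4.
Leading byte 0xCF = 11001111 matches 110xxxxx → 2-byte sequence.
Byte 1: 0xCF = 11001111, payload 01111 (5 bits).
Byte 2: 0xB4 = 10110100 (10xxxxxx ✓), payload 110100.
Concatenate: 01111110100 = 0x3F4 (11 bits → U+03F4).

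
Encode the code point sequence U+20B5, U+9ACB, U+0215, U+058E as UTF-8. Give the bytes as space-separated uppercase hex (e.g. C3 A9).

E2 82 B5 E9 AB 8B C8 95 D6 8E

U+20B5: 3-byte form → E2 82 B5.
U+9ACB: 3-byte form → E9 AB 8B.
U+0215: 2-byte form → C8 95.
U+058E: 2-byte form → D6 8E.
Concatenated (10 bytes): E2 82 B5 E9 AB 8B C8 95 D6 8E.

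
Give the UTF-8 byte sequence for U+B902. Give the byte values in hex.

U+B902 = 0xB902 = 47362 decimal. In range U+0800–U+FFFF → 3-byte form: 1110xxxx 10xxxxxx 10xxxxxx.
Binary (16 bits): 1011100100000010.
Split 4+6+6: 1011 | 100100 | 000010.
Byte 1: 11101011 = 0xEB.
Byte 2: 10100100 = 0xA4.
Byte 3: 10000010 = 0x82.

EB A4 82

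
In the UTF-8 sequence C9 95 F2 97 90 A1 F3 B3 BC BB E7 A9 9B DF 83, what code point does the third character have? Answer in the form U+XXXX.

U+F3F3B

Offset 0: leading byte 0xC9 = 11001001 → 2-byte char #1 = C9 95.
Offset 2: leading byte 0xF2 = 11110010 → 4-byte char #2 = F2 97 90 A1.
Offset 6: leading byte 0xF3 = 11110011 → 4-byte char #3 = F3 B3 BC BB.
Leading byte 0xF3 = 11110011 matches 11110xxx → 4-byte sequence.
Byte 1: 0xF3 = 11110011, payload 011 (3 bits).
Byte 2: 0xB3 = 10110011 (10xxxxxx ✓), payload 110011.
Byte 3: 0xBC = 10111100 (10xxxxxx ✓), payload 111100.
Byte 4: 0xBB = 10111011 (10xxxxxx ✓), payload 111011.
Concatenate: 011110011111100111011 = 0xF3F3B (21 bits → U+F3F3B).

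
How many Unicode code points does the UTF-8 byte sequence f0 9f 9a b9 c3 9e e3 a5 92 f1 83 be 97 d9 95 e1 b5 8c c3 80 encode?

7

Byte at offset 0: 0xF0 = 11110000 → 4-byte char (#1). Advance 4.
Byte at offset 4: 0xC3 = 11000011 → 2-byte char (#2). Advance 2.
Byte at offset 6: 0xE3 = 11100011 → 3-byte char (#3). Advance 3.
Byte at offset 9: 0xF1 = 11110001 → 4-byte char (#4). Advance 4.
Byte at offset 13: 0xD9 = 11011001 → 2-byte char (#5). Advance 2.
Byte at offset 15: 0xE1 = 11100001 → 3-byte char (#6). Advance 3.
Byte at offset 18: 0xC3 = 11000011 → 2-byte char (#7). Advance 2.
Reached end at offset 20 after 7 code points.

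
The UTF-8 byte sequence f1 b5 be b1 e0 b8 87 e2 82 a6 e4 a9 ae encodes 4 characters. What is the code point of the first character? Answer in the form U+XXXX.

U+75FB1

Offset 0: leading byte 0xF1 = 11110001 → 4-byte char #1 = F1 B5 BE B1.
Leading byte 0xF1 = 11110001 matches 11110xxx → 4-byte sequence.
Byte 1: 0xF1 = 11110001, payload 001 (3 bits).
Byte 2: 0xB5 = 10110101 (10xxxxxx ✓), payload 110101.
Byte 3: 0xBE = 10111110 (10xxxxxx ✓), payload 111110.
Byte 4: 0xB1 = 10110001 (10xxxxxx ✓), payload 110001.
Concatenate: 001110101111110110001 = 0x75FB1 (21 bits → U+75FB1).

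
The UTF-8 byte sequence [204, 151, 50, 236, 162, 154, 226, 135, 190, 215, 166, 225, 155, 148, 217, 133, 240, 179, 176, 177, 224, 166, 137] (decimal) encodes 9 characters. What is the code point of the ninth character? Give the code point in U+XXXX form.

Offset 0: leading byte 0xCC = 11001100 → 2-byte char #1 = CC 97.
Offset 2: leading byte 0x32 = 00110010 → 1-byte char #2 = 32.
Offset 3: leading byte 0xEC = 11101100 → 3-byte char #3 = EC A2 9A.
Offset 6: leading byte 0xE2 = 11100010 → 3-byte char #4 = E2 87 BE.
Offset 9: leading byte 0xD7 = 11010111 → 2-byte char #5 = D7 A6.
Offset 11: leading byte 0xE1 = 11100001 → 3-byte char #6 = E1 9B 94.
Offset 14: leading byte 0xD9 = 11011001 → 2-byte char #7 = D9 85.
Offset 16: leading byte 0xF0 = 11110000 → 4-byte char #8 = F0 B3 B0 B1.
Offset 20: leading byte 0xE0 = 11100000 → 3-byte char #9 = E0 A6 89.
Leading byte 0xE0 = 11100000 matches 1110xxxx → 3-byte sequence.
Byte 1: 0xE0 = 11100000, payload 0000 (4 bits).
Byte 2: 0xA6 = 10100110 (10xxxxxx ✓), payload 100110.
Byte 3: 0x89 = 10001001 (10xxxxxx ✓), payload 001001.
Concatenate: 0000100110001001 = 0x989 (16 bits → U+0989).

U+0989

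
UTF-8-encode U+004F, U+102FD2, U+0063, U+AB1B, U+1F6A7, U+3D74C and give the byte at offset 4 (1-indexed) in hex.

0xBF

1-indexed offset 4 is 0-indexed offset 3.
U+004F → 1-byte form 4F at offsets 0–0.
U+102FD2 → 4-byte form F4 82 BF 92 at offsets 1–4.
Offset 3 falls in char 2's range; it's byte 3 of F4 82 BF 92 = 0xBF.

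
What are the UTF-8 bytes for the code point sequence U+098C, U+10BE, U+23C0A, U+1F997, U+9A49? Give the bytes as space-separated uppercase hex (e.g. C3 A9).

U+098C: 3-byte form → E0 A6 8C.
U+10BE: 3-byte form → E1 82 BE.
U+23C0A: 4-byte form → F0 A3 B0 8A.
U+1F997: 4-byte form → F0 9F A6 97.
U+9A49: 3-byte form → E9 A9 89.
Concatenated (17 bytes): E0 A6 8C E1 82 BE F0 A3 B0 8A F0 9F A6 97 E9 A9 89.

E0 A6 8C E1 82 BE F0 A3 B0 8A F0 9F A6 97 E9 A9 89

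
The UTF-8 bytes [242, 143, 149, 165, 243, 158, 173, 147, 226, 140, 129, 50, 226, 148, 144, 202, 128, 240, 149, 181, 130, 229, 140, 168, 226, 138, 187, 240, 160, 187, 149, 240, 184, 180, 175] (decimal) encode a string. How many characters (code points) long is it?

Byte at offset 0: 0xF2 = 11110010 → 4-byte char (#1). Advance 4.
Byte at offset 4: 0xF3 = 11110011 → 4-byte char (#2). Advance 4.
Byte at offset 8: 0xE2 = 11100010 → 3-byte char (#3). Advance 3.
Byte at offset 11: 0x32 = 00110010 → 1-byte char (#4). Advance 1.
Byte at offset 12: 0xE2 = 11100010 → 3-byte char (#5). Advance 3.
Byte at offset 15: 0xCA = 11001010 → 2-byte char (#6). Advance 2.
Byte at offset 17: 0xF0 = 11110000 → 4-byte char (#7). Advance 4.
Byte at offset 21: 0xE5 = 11100101 → 3-byte char (#8). Advance 3.
Byte at offset 24: 0xE2 = 11100010 → 3-byte char (#9). Advance 3.
Byte at offset 27: 0xF0 = 11110000 → 4-byte char (#10). Advance 4.
Byte at offset 31: 0xF0 = 11110000 → 4-byte char (#11). Advance 4.
Reached end at offset 35 after 11 code points.

11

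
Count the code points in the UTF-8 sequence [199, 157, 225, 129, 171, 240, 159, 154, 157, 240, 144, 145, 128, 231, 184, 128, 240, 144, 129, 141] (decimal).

6

Byte at offset 0: 0xC7 = 11000111 → 2-byte char (#1). Advance 2.
Byte at offset 2: 0xE1 = 11100001 → 3-byte char (#2). Advance 3.
Byte at offset 5: 0xF0 = 11110000 → 4-byte char (#3). Advance 4.
Byte at offset 9: 0xF0 = 11110000 → 4-byte char (#4). Advance 4.
Byte at offset 13: 0xE7 = 11100111 → 3-byte char (#5). Advance 3.
Byte at offset 16: 0xF0 = 11110000 → 4-byte char (#6). Advance 4.
Reached end at offset 20 after 6 code points.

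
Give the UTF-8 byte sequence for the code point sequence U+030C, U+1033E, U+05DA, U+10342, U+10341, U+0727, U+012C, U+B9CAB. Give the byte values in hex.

U+030C: 2-byte form → CC 8C.
U+1033E: 4-byte form → F0 90 8C BE.
U+05DA: 2-byte form → D7 9A.
U+10342: 4-byte form → F0 90 8D 82.
U+10341: 4-byte form → F0 90 8D 81.
U+0727: 2-byte form → DC A7.
U+012C: 2-byte form → C4 AC.
U+B9CAB: 4-byte form → F2 B9 B2 AB.
Concatenated (24 bytes): CC 8C F0 90 8C BE D7 9A F0 90 8D 82 F0 90 8D 81 DC A7 C4 AC F2 B9 B2 AB.

CC 8C F0 90 8C BE D7 9A F0 90 8D 82 F0 90 8D 81 DC A7 C4 AC F2 B9 B2 AB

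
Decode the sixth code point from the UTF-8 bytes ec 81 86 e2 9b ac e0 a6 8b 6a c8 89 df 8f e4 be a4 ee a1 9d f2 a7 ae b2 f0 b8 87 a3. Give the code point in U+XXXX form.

Offset 0: leading byte 0xEC = 11101100 → 3-byte char #1 = EC 81 86.
Offset 3: leading byte 0xE2 = 11100010 → 3-byte char #2 = E2 9B AC.
Offset 6: leading byte 0xE0 = 11100000 → 3-byte char #3 = E0 A6 8B.
Offset 9: leading byte 0x6A = 01101010 → 1-byte char #4 = 6A.
Offset 10: leading byte 0xC8 = 11001000 → 2-byte char #5 = C8 89.
Offset 12: leading byte 0xDF = 11011111 → 2-byte char #6 = DF 8F.
Leading byte 0xDF = 11011111 matches 110xxxxx → 2-byte sequence.
Byte 1: 0xDF = 11011111, payload 11111 (5 bits).
Byte 2: 0x8F = 10001111 (10xxxxxx ✓), payload 001111.
Concatenate: 11111001111 = 0x7CF (11 bits → U+07CF).

U+07CF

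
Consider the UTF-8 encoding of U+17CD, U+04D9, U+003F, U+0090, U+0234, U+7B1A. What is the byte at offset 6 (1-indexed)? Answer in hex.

1-indexed offset 6 is 0-indexed offset 5.
U+17CD → 3-byte form E1 9F 8D at offsets 0–2.
U+04D9 → 2-byte form D3 99 at offsets 3–4.
U+003F → 1-byte form 3F at offsets 5–5.
Offset 5 falls in char 3's range; it's byte 1 of 3F = 0x3F.

0x3F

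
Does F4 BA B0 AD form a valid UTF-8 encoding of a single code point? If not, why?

invalid (encodes a value above U+10FFFF)

Leading byte 0xF4 = 11110100 → 4-byte form.
Payload = 0x13AC2D, which exceeds U+10FFFF, the maximum Unicode code point. (Leading bytes F5–FF, or F4 followed by ≥ 0x90, are invalid.)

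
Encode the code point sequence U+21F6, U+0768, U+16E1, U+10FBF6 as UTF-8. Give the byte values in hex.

U+21F6: 3-byte form → E2 87 B6.
U+0768: 2-byte form → DD A8.
U+16E1: 3-byte form → E1 9B A1.
U+10FBF6: 4-byte form → F4 8F AF B6.
Concatenated (12 bytes): E2 87 B6 DD A8 E1 9B A1 F4 8F AF B6.

E2 87 B6 DD A8 E1 9B A1 F4 8F AF B6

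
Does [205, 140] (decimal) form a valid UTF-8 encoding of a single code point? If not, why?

valid

Leading byte 0xCD = 11001101 → 2-byte form.
Continuation bytes 0x8C=10001100 all match 10xxxxxx.
Decoded value 0x34C is ≥ 0x80 (shortest form) and not a surrogate.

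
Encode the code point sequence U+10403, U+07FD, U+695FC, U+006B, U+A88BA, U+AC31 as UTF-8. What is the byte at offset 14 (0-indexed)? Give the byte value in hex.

U+10403 → 4-byte form F0 90 90 83 at offsets 0–3.
U+07FD → 2-byte form DF BD at offsets 4–5.
U+695FC → 4-byte form F1 A9 97 BC at offsets 6–9.
U+006B → 1-byte form 6B at offsets 10–10.
U+A88BA → 4-byte form F2 A8 A2 BA at offsets 11–14.
Offset 14 falls in char 5's range; it's byte 4 of F2 A8 A2 BA = 0xBA.

0xBA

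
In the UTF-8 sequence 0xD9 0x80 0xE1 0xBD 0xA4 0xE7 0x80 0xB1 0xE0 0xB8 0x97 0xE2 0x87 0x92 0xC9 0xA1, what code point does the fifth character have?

Offset 0: leading byte 0xD9 = 11011001 → 2-byte char #1 = D9 80.
Offset 2: leading byte 0xE1 = 11100001 → 3-byte char #2 = E1 BD A4.
Offset 5: leading byte 0xE7 = 11100111 → 3-byte char #3 = E7 80 B1.
Offset 8: leading byte 0xE0 = 11100000 → 3-byte char #4 = E0 B8 97.
Offset 11: leading byte 0xE2 = 11100010 → 3-byte char #5 = E2 87 92.
Leading byte 0xE2 = 11100010 matches 1110xxxx → 3-byte sequence.
Byte 1: 0xE2 = 11100010, payload 0010 (4 bits).
Byte 2: 0x87 = 10000111 (10xxxxxx ✓), payload 000111.
Byte 3: 0x92 = 10010010 (10xxxxxx ✓), payload 010010.
Concatenate: 0010000111010010 = 0x21D2 (16 bits → U+21D2).

U+21D2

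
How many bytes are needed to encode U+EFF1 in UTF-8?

3

U+EFF1 = 0xEFF1. UTF-8 uses 1 byte below 0x80, 2 below 0x800, 3 below 0x10000, 4 up to 0x10FFFF. 0xEFF1 is in U+0800–U+FFFF → 3 bytes.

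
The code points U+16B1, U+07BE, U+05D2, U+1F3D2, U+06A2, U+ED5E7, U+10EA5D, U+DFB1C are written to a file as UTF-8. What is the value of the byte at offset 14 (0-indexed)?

0xAD

U+16B1 → 3-byte form E1 9A B1 at offsets 0–2.
U+07BE → 2-byte form DE BE at offsets 3–4.
U+05D2 → 2-byte form D7 92 at offsets 5–6.
U+1F3D2 → 4-byte form F0 9F 8F 92 at offsets 7–10.
U+06A2 → 2-byte form DA A2 at offsets 11–12.
U+ED5E7 → 4-byte form F3 AD 97 A7 at offsets 13–16.
Offset 14 falls in char 6's range; it's byte 2 of F3 AD 97 A7 = 0xAD.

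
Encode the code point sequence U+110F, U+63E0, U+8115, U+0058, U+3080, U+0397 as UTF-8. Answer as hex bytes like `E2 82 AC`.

U+110F: 3-byte form → E1 84 8F.
U+63E0: 3-byte form → E6 8F A0.
U+8115: 3-byte form → E8 84 95.
U+0058: 1-byte form → 58.
U+3080: 3-byte form → E3 82 80.
U+0397: 2-byte form → CE 97.
Concatenated (15 bytes): E1 84 8F E6 8F A0 E8 84 95 58 E3 82 80 CE 97.

E1 84 8F E6 8F A0 E8 84 95 58 E3 82 80 CE 97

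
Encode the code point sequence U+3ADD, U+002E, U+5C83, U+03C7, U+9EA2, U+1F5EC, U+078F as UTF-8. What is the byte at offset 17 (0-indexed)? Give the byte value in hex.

0x8F

U+3ADD → 3-byte form E3 AB 9D at offsets 0–2.
U+002E → 1-byte form 2E at offsets 3–3.
U+5C83 → 3-byte form E5 B2 83 at offsets 4–6.
U+03C7 → 2-byte form CF 87 at offsets 7–8.
U+9EA2 → 3-byte form E9 BA A2 at offsets 9–11.
U+1F5EC → 4-byte form F0 9F 97 AC at offsets 12–15.
U+078F → 2-byte form DE 8F at offsets 16–17.
Offset 17 falls in char 7's range; it's byte 2 of DE 8F = 0x8F.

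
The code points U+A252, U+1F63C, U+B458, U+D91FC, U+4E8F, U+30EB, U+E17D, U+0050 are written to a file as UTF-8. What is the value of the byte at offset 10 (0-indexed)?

U+A252 → 3-byte form EA 89 92 at offsets 0–2.
U+1F63C → 4-byte form F0 9F 98 BC at offsets 3–6.
U+B458 → 3-byte form EB 91 98 at offsets 7–9.
U+D91FC → 4-byte form F3 99 87 BC at offsets 10–13.
Offset 10 falls in char 4's range; it's byte 1 of F3 99 87 BC = 0xF3.

0xF3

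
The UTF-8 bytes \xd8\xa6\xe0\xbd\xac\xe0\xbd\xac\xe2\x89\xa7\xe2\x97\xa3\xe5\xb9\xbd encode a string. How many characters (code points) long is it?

Byte at offset 0: 0xD8 = 11011000 → 2-byte char (#1). Advance 2.
Byte at offset 2: 0xE0 = 11100000 → 3-byte char (#2). Advance 3.
Byte at offset 5: 0xE0 = 11100000 → 3-byte char (#3). Advance 3.
Byte at offset 8: 0xE2 = 11100010 → 3-byte char (#4). Advance 3.
Byte at offset 11: 0xE2 = 11100010 → 3-byte char (#5). Advance 3.
Byte at offset 14: 0xE5 = 11100101 → 3-byte char (#6). Advance 3.
Reached end at offset 17 after 6 code points.

6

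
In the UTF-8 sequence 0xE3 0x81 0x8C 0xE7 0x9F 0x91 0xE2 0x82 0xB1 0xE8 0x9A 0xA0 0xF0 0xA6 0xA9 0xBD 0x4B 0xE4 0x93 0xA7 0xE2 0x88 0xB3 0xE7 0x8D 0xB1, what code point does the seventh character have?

U+44E7

Offset 0: leading byte 0xE3 = 11100011 → 3-byte char #1 = E3 81 8C.
Offset 3: leading byte 0xE7 = 11100111 → 3-byte char #2 = E7 9F 91.
Offset 6: leading byte 0xE2 = 11100010 → 3-byte char #3 = E2 82 B1.
Offset 9: leading byte 0xE8 = 11101000 → 3-byte char #4 = E8 9A A0.
Offset 12: leading byte 0xF0 = 11110000 → 4-byte char #5 = F0 A6 A9 BD.
Offset 16: leading byte 0x4B = 01001011 → 1-byte char #6 = 4B.
Offset 17: leading byte 0xE4 = 11100100 → 3-byte char #7 = E4 93 A7.
Leading byte 0xE4 = 11100100 matches 1110xxxx → 3-byte sequence.
Byte 1: 0xE4 = 11100100, payload 0100 (4 bits).
Byte 2: 0x93 = 10010011 (10xxxxxx ✓), payload 010011.
Byte 3: 0xA7 = 10100111 (10xxxxxx ✓), payload 100111.
Concatenate: 0100010011100111 = 0x44E7 (16 bits → U+44E7).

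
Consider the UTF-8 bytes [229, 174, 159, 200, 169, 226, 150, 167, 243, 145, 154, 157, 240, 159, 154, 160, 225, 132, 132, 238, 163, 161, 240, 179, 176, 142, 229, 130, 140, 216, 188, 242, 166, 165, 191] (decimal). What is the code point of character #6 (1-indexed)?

U+1104

Offset 0: leading byte 0xE5 = 11100101 → 3-byte char #1 = E5 AE 9F.
Offset 3: leading byte 0xC8 = 11001000 → 2-byte char #2 = C8 A9.
Offset 5: leading byte 0xE2 = 11100010 → 3-byte char #3 = E2 96 A7.
Offset 8: leading byte 0xF3 = 11110011 → 4-byte char #4 = F3 91 9A 9D.
Offset 12: leading byte 0xF0 = 11110000 → 4-byte char #5 = F0 9F 9A A0.
Offset 16: leading byte 0xE1 = 11100001 → 3-byte char #6 = E1 84 84.
Leading byte 0xE1 = 11100001 matches 1110xxxx → 3-byte sequence.
Byte 1: 0xE1 = 11100001, payload 0001 (4 bits).
Byte 2: 0x84 = 10000100 (10xxxxxx ✓), payload 000100.
Byte 3: 0x84 = 10000100 (10xxxxxx ✓), payload 000100.
Concatenate: 0001000100000100 = 0x1104 (16 bits → U+1104).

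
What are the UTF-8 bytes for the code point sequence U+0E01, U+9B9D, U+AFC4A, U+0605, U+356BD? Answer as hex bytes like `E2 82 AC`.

U+0E01: 3-byte form → E0 B8 81.
U+9B9D: 3-byte form → E9 AE 9D.
U+AFC4A: 4-byte form → F2 AF B1 8A.
U+0605: 2-byte form → D8 85.
U+356BD: 4-byte form → F0 B5 9A BD.
Concatenated (16 bytes): E0 B8 81 E9 AE 9D F2 AF B1 8A D8 85 F0 B5 9A BD.

E0 B8 81 E9 AE 9D F2 AF B1 8A D8 85 F0 B5 9A BD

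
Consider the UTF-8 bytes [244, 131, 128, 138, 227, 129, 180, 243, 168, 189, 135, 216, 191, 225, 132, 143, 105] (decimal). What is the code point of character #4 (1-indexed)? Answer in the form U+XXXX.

Offset 0: leading byte 0xF4 = 11110100 → 4-byte char #1 = F4 83 80 8A.
Offset 4: leading byte 0xE3 = 11100011 → 3-byte char #2 = E3 81 B4.
Offset 7: leading byte 0xF3 = 11110011 → 4-byte char #3 = F3 A8 BD 87.
Offset 11: leading byte 0xD8 = 11011000 → 2-byte char #4 = D8 BF.
Leading byte 0xD8 = 11011000 matches 110xxxxx → 2-byte sequence.
Byte 1: 0xD8 = 11011000, payload 11000 (5 bits).
Byte 2: 0xBF = 10111111 (10xxxxxx ✓), payload 111111.
Concatenate: 11000111111 = 0x63F (11 bits → U+063F).

U+063F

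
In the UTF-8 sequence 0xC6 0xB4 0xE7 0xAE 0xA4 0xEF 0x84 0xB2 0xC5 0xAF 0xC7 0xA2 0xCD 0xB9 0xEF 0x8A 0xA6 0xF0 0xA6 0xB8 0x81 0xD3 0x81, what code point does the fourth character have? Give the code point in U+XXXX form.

U+016F

Offset 0: leading byte 0xC6 = 11000110 → 2-byte char #1 = C6 B4.
Offset 2: leading byte 0xE7 = 11100111 → 3-byte char #2 = E7 AE A4.
Offset 5: leading byte 0xEF = 11101111 → 3-byte char #3 = EF 84 B2.
Offset 8: leading byte 0xC5 = 11000101 → 2-byte char #4 = C5 AF.
Leading byte 0xC5 = 11000101 matches 110xxxxx → 2-byte sequence.
Byte 1: 0xC5 = 11000101, payload 00101 (5 bits).
Byte 2: 0xAF = 10101111 (10xxxxxx ✓), payload 101111.
Concatenate: 00101101111 = 0x16F (11 bits → U+016F).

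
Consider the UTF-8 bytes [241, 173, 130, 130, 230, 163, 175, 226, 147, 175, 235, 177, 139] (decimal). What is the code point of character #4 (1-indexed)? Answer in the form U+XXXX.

Offset 0: leading byte 0xF1 = 11110001 → 4-byte char #1 = F1 AD 82 82.
Offset 4: leading byte 0xE6 = 11100110 → 3-byte char #2 = E6 A3 AF.
Offset 7: leading byte 0xE2 = 11100010 → 3-byte char #3 = E2 93 AF.
Offset 10: leading byte 0xEB = 11101011 → 3-byte char #4 = EB B1 8B.
Leading byte 0xEB = 11101011 matches 1110xxxx → 3-byte sequence.
Byte 1: 0xEB = 11101011, payload 1011 (4 bits).
Byte 2: 0xB1 = 10110001 (10xxxxxx ✓), payload 110001.
Byte 3: 0x8B = 10001011 (10xxxxxx ✓), payload 001011.
Concatenate: 1011110001001011 = 0xBC4B (16 bits → U+BC4B).

U+BC4B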